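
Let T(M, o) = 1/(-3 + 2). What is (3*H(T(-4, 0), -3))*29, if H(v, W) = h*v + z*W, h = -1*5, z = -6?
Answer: 2001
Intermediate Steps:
h = -5
T(M, o) = -1 (T(M, o) = 1/(-1) = -1)
H(v, W) = -6*W - 5*v (H(v, W) = -5*v - 6*W = -6*W - 5*v)
(3*H(T(-4, 0), -3))*29 = (3*(-6*(-3) - 5*(-1)))*29 = (3*(18 + 5))*29 = (3*23)*29 = 69*29 = 2001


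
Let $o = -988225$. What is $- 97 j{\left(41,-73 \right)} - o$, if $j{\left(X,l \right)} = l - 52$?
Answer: $1000350$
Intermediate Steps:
$j{\left(X,l \right)} = -52 + l$ ($j{\left(X,l \right)} = l - 52 = -52 + l$)
$- 97 j{\left(41,-73 \right)} - o = - 97 \left(-52 - 73\right) - -988225 = \left(-97\right) \left(-125\right) + 988225 = 12125 + 988225 = 1000350$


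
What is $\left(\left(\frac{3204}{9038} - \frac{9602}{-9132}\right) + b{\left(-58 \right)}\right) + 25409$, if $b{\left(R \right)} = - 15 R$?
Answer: $\frac{542263431817}{20633754} \approx 26280.0$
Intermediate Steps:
$\left(\left(\frac{3204}{9038} - \frac{9602}{-9132}\right) + b{\left(-58 \right)}\right) + 25409 = \left(\left(\frac{3204}{9038} - \frac{9602}{-9132}\right) - -870\right) + 25409 = \left(\left(3204 \cdot \frac{1}{9038} - - \frac{4801}{4566}\right) + 870\right) + 25409 = \left(\left(\frac{1602}{4519} + \frac{4801}{4566}\right) + 870\right) + 25409 = \left(\frac{29010451}{20633754} + 870\right) + 25409 = \frac{17980376431}{20633754} + 25409 = \frac{542263431817}{20633754}$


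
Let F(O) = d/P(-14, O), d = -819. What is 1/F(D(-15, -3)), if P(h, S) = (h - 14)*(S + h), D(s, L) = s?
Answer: -116/117 ≈ -0.99145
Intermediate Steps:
P(h, S) = (-14 + h)*(S + h)
F(O) = -819/(392 - 28*O) (F(O) = -819/((-14)² - 14*O - 14*(-14) + O*(-14)) = -819/(196 - 14*O + 196 - 14*O) = -819/(392 - 28*O))
1/F(D(-15, -3)) = 1/(117/(4*(-14 - 15))) = 1/((117/4)/(-29)) = 1/((117/4)*(-1/29)) = 1/(-117/116) = -116/117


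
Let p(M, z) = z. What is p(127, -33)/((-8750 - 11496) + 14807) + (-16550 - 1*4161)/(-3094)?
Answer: 5369011/801346 ≈ 6.7000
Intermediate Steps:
p(127, -33)/((-8750 - 11496) + 14807) + (-16550 - 1*4161)/(-3094) = -33/((-8750 - 11496) + 14807) + (-16550 - 1*4161)/(-3094) = -33/(-20246 + 14807) + (-16550 - 4161)*(-1/3094) = -33/(-5439) - 20711*(-1/3094) = -33*(-1/5439) + 20711/3094 = 11/1813 + 20711/3094 = 5369011/801346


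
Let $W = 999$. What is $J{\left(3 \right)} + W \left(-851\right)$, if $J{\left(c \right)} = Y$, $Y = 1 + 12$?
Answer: $-850136$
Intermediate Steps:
$Y = 13$
$J{\left(c \right)} = 13$
$J{\left(3 \right)} + W \left(-851\right) = 13 + 999 \left(-851\right) = 13 - 850149 = -850136$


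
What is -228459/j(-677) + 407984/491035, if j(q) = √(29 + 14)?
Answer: 407984/491035 - 5313*√43 ≈ -34839.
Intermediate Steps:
j(q) = √43
-228459/j(-677) + 407984/491035 = -228459*√43/43 + 407984/491035 = -5313*√43 + 407984*(1/491035) = -5313*√43 + 407984/491035 = 407984/491035 - 5313*√43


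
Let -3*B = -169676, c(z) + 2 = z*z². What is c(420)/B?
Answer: 111131997/84838 ≈ 1309.9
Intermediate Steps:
c(z) = -2 + z³ (c(z) = -2 + z*z² = -2 + z³)
B = 169676/3 (B = -⅓*(-169676) = 169676/3 ≈ 56559.)
c(420)/B = (-2 + 420³)/(169676/3) = (-2 + 74088000)*(3/169676) = 74087998*(3/169676) = 111131997/84838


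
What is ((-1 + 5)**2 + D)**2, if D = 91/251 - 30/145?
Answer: 13829054409/52983841 ≈ 261.00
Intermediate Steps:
D = 1133/7279 (D = 91*(1/251) - 30*1/145 = 91/251 - 6/29 = 1133/7279 ≈ 0.15565)
((-1 + 5)**2 + D)**2 = ((-1 + 5)**2 + 1133/7279)**2 = (4**2 + 1133/7279)**2 = (16 + 1133/7279)**2 = (117597/7279)**2 = 13829054409/52983841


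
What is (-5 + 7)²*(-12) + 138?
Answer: 90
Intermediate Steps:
(-5 + 7)²*(-12) + 138 = 2²*(-12) + 138 = 4*(-12) + 138 = -48 + 138 = 90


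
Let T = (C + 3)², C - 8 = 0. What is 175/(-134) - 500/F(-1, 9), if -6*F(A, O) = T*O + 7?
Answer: 26275/18358 ≈ 1.4313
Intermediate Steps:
C = 8 (C = 8 + 0 = 8)
T = 121 (T = (8 + 3)² = 11² = 121)
F(A, O) = -7/6 - 121*O/6 (F(A, O) = -(121*O + 7)/6 = -(7 + 121*O)/6 = -7/6 - 121*O/6)
175/(-134) - 500/F(-1, 9) = 175/(-134) - 500/(-7/6 - 121/6*9) = 175*(-1/134) - 500/(-7/6 - 363/2) = -175/134 - 500/(-548/3) = -175/134 - 500*(-3/548) = -175/134 + 375/137 = 26275/18358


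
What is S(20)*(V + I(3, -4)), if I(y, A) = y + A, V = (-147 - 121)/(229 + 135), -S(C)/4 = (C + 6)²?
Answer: 32864/7 ≈ 4694.9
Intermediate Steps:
S(C) = -4*(6 + C)² (S(C) = -4*(C + 6)² = -4*(6 + C)²)
V = -67/91 (V = -268/364 = -268*1/364 = -67/91 ≈ -0.73626)
I(y, A) = A + y
S(20)*(V + I(3, -4)) = (-4*(6 + 20)²)*(-67/91 + (-4 + 3)) = (-4*26²)*(-67/91 - 1) = -4*676*(-158/91) = -2704*(-158/91) = 32864/7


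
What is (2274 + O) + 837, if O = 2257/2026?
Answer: 6305143/2026 ≈ 3112.1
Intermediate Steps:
O = 2257/2026 (O = 2257*(1/2026) = 2257/2026 ≈ 1.1140)
(2274 + O) + 837 = (2274 + 2257/2026) + 837 = 4609381/2026 + 837 = 6305143/2026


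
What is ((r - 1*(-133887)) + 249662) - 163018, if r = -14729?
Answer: 205802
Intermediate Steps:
((r - 1*(-133887)) + 249662) - 163018 = ((-14729 - 1*(-133887)) + 249662) - 163018 = ((-14729 + 133887) + 249662) - 163018 = (119158 + 249662) - 163018 = 368820 - 163018 = 205802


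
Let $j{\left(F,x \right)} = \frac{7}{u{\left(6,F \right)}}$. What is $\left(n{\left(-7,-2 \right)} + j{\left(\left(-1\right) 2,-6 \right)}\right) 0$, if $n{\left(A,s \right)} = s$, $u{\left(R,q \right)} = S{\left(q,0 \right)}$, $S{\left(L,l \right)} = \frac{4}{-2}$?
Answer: $0$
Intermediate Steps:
$S{\left(L,l \right)} = -2$ ($S{\left(L,l \right)} = 4 \left(- \frac{1}{2}\right) = -2$)
$u{\left(R,q \right)} = -2$
$j{\left(F,x \right)} = - \frac{7}{2}$ ($j{\left(F,x \right)} = \frac{7}{-2} = 7 \left(- \frac{1}{2}\right) = - \frac{7}{2}$)
$\left(n{\left(-7,-2 \right)} + j{\left(\left(-1\right) 2,-6 \right)}\right) 0 = \left(-2 - \frac{7}{2}\right) 0 = \left(- \frac{11}{2}\right) 0 = 0$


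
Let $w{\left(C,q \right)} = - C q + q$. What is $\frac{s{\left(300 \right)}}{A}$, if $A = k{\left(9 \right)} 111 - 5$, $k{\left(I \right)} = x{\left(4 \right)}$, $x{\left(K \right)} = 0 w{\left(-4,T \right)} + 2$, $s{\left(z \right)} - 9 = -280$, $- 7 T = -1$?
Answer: $- \frac{271}{217} \approx -1.2488$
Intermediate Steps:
$T = \frac{1}{7}$ ($T = \left(- \frac{1}{7}\right) \left(-1\right) = \frac{1}{7} \approx 0.14286$)
$s{\left(z \right)} = -271$ ($s{\left(z \right)} = 9 - 280 = -271$)
$w{\left(C,q \right)} = q - C q$ ($w{\left(C,q \right)} = - C q + q = q - C q$)
$x{\left(K \right)} = 2$ ($x{\left(K \right)} = 0 \frac{1 - -4}{7} + 2 = 0 \frac{1 + 4}{7} + 2 = 0 \cdot \frac{1}{7} \cdot 5 + 2 = 0 \cdot \frac{5}{7} + 2 = 0 + 2 = 2$)
$k{\left(I \right)} = 2$
$A = 217$ ($A = 2 \cdot 111 - 5 = 222 - 5 = 217$)
$\frac{s{\left(300 \right)}}{A} = - \frac{271}{217}$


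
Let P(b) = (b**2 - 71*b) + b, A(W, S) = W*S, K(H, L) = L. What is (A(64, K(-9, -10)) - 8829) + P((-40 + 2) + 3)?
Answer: -5794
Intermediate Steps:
A(W, S) = S*W
P(b) = b**2 - 70*b
(A(64, K(-9, -10)) - 8829) + P((-40 + 2) + 3) = (-10*64 - 8829) + ((-40 + 2) + 3)*(-70 + ((-40 + 2) + 3)) = (-640 - 8829) + (-38 + 3)*(-70 + (-38 + 3)) = -9469 - 35*(-70 - 35) = -9469 - 35*(-105) = -9469 + 3675 = -5794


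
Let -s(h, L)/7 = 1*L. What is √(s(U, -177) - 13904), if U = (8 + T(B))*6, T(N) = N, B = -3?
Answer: I*√12665 ≈ 112.54*I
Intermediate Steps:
U = 30 (U = (8 - 3)*6 = 5*6 = 30)
s(h, L) = -7*L
√(s(U, -177) - 13904) = √(-7*(-177) - 13904) = √(1239 - 13904) = √(-12665) = I*√12665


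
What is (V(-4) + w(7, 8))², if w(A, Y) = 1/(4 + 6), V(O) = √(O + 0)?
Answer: -399/100 + 2*I/5 ≈ -3.99 + 0.4*I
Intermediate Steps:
V(O) = √O
w(A, Y) = ⅒ (w(A, Y) = 1/10 = ⅒)
(V(-4) + w(7, 8))² = (√(-4) + ⅒)² = (2*I + ⅒)² = (⅒ + 2*I)²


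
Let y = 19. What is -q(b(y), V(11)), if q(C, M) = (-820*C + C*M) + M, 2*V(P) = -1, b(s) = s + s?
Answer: 62359/2 ≈ 31180.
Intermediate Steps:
b(s) = 2*s
V(P) = -1/2 (V(P) = (1/2)*(-1) = -1/2)
q(C, M) = M - 820*C + C*M
-q(b(y), V(11)) = -(-1/2 - 1640*19 + (2*19)*(-1/2)) = -(-1/2 - 820*38 + 38*(-1/2)) = -(-1/2 - 31160 - 19) = -1*(-62359/2) = 62359/2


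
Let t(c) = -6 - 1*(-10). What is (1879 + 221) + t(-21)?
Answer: 2104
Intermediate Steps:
t(c) = 4 (t(c) = -6 + 10 = 4)
(1879 + 221) + t(-21) = (1879 + 221) + 4 = 2100 + 4 = 2104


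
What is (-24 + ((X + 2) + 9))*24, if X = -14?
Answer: -648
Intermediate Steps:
(-24 + ((X + 2) + 9))*24 = (-24 + ((-14 + 2) + 9))*24 = (-24 + (-12 + 9))*24 = (-24 - 3)*24 = -27*24 = -648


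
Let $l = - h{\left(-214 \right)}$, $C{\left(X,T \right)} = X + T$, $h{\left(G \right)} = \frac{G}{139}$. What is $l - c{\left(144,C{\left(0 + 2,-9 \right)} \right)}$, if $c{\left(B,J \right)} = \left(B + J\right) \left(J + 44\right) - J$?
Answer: $- \frac{705350}{139} \approx -5074.5$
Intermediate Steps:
$h{\left(G \right)} = \frac{G}{139}$ ($h{\left(G \right)} = G \frac{1}{139} = \frac{G}{139}$)
$C{\left(X,T \right)} = T + X$
$l = \frac{214}{139}$ ($l = - \frac{-214}{139} = \left(-1\right) \left(- \frac{214}{139}\right) = \frac{214}{139} \approx 1.5396$)
$c{\left(B,J \right)} = - J + \left(44 + J\right) \left(B + J\right)$ ($c{\left(B,J \right)} = \left(B + J\right) \left(44 + J\right) - J = \left(44 + J\right) \left(B + J\right) - J = - J + \left(44 + J\right) \left(B + J\right)$)
$l - c{\left(144,C{\left(0 + 2,-9 \right)} \right)} = \frac{214}{139} - \left(\left(-9 + \left(0 + 2\right)\right)^{2} + 43 \left(-9 + \left(0 + 2\right)\right) + 44 \cdot 144 + 144 \left(-9 + \left(0 + 2\right)\right)\right) = \frac{214}{139} - \left(\left(-9 + 2\right)^{2} + 43 \left(-9 + 2\right) + 6336 + 144 \left(-9 + 2\right)\right) = \frac{214}{139} - \left(\left(-7\right)^{2} + 43 \left(-7\right) + 6336 + 144 \left(-7\right)\right) = \frac{214}{139} - \left(49 - 301 + 6336 - 1008\right) = \frac{214}{139} - 5076 = - \frac{705350}{139}$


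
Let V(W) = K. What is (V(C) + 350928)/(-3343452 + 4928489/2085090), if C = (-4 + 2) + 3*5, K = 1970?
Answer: -735824090820/6971393402191 ≈ -0.10555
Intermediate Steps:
C = 13 (C = -2 + 15 = 13)
V(W) = 1970
(V(C) + 350928)/(-3343452 + 4928489/2085090) = (1970 + 350928)/(-3343452 + 4928489/2085090) = 352898/(-3343452 + 4928489*(1/2085090)) = 352898/(-3343452 + 4928489/2085090) = 352898/(-6971393402191/2085090) = 352898*(-2085090/6971393402191) = -735824090820/6971393402191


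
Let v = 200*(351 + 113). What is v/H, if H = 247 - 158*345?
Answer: -92800/54263 ≈ -1.7102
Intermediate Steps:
H = -54263 (H = 247 - 54510 = -54263)
v = 92800 (v = 200*464 = 92800)
v/H = 92800/(-54263) = 92800*(-1/54263) = -92800/54263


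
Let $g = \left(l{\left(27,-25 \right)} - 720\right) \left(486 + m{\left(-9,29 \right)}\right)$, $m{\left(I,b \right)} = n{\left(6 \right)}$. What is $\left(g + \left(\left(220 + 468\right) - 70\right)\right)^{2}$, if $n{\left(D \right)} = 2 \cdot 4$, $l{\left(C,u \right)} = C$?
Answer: $116775292176$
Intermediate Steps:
$n{\left(D \right)} = 8$
$m{\left(I,b \right)} = 8$
$g = -342342$ ($g = \left(27 - 720\right) \left(486 + 8\right) = \left(-693\right) 494 = -342342$)
$\left(g + \left(\left(220 + 468\right) - 70\right)\right)^{2} = \left(-342342 + \left(\left(220 + 468\right) - 70\right)\right)^{2} = \left(-342342 + \left(688 - 70\right)\right)^{2} = \left(-342342 + 618\right)^{2} = \left(-341724\right)^{2} = 116775292176$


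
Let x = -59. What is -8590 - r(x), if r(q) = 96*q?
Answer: -2926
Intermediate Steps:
-8590 - r(x) = -8590 - 96*(-59) = -8590 - 1*(-5664) = -8590 + 5664 = -2926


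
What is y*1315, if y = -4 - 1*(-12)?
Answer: 10520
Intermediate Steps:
y = 8 (y = -4 + 12 = 8)
y*1315 = 8*1315 = 10520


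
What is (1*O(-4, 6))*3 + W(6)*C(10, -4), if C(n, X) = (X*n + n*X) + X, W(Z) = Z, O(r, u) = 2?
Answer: -498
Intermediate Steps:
C(n, X) = X + 2*X*n (C(n, X) = (X*n + X*n) + X = 2*X*n + X = X + 2*X*n)
(1*O(-4, 6))*3 + W(6)*C(10, -4) = (1*2)*3 + 6*(-4*(1 + 2*10)) = 2*3 + 6*(-4*(1 + 20)) = 6 + 6*(-4*21) = 6 + 6*(-84) = 6 - 504 = -498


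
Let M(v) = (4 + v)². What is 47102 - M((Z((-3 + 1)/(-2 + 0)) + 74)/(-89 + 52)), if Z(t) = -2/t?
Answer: 64476862/1369 ≈ 47098.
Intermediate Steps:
47102 - M((Z((-3 + 1)/(-2 + 0)) + 74)/(-89 + 52)) = 47102 - (4 + (-2*(-2 + 0)/(-3 + 1) + 74)/(-89 + 52))² = 47102 - (4 + (-2/((-2/(-2))) + 74)/(-37))² = 47102 - (4 + (-2/((-2*(-½))) + 74)*(-1/37))² = 47102 - (4 + (-2/1 + 74)*(-1/37))² = 47102 - (4 + (-2*1 + 74)*(-1/37))² = 47102 - (4 + (-2 + 74)*(-1/37))² = 47102 - (4 + 72*(-1/37))² = 47102 - (4 - 72/37)² = 47102 - (76/37)² = 47102 - 1*5776/1369 = 47102 - 5776/1369 = 64476862/1369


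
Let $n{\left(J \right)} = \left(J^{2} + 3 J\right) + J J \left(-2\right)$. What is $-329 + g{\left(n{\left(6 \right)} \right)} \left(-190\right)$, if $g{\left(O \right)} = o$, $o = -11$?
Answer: $1761$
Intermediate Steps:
$n{\left(J \right)} = - J^{2} + 3 J$ ($n{\left(J \right)} = \left(J^{2} + 3 J\right) + J^{2} \left(-2\right) = \left(J^{2} + 3 J\right) - 2 J^{2} = - J^{2} + 3 J$)
$g{\left(O \right)} = -11$
$-329 + g{\left(n{\left(6 \right)} \right)} \left(-190\right) = -329 - -2090 = -329 + 2090 = 1761$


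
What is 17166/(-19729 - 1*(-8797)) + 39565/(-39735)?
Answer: -37153853/14479434 ≈ -2.5660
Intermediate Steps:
17166/(-19729 - 1*(-8797)) + 39565/(-39735) = 17166/(-19729 + 8797) + 39565*(-1/39735) = 17166/(-10932) - 7913/7947 = 17166*(-1/10932) - 7913/7947 = -2861/1822 - 7913/7947 = -37153853/14479434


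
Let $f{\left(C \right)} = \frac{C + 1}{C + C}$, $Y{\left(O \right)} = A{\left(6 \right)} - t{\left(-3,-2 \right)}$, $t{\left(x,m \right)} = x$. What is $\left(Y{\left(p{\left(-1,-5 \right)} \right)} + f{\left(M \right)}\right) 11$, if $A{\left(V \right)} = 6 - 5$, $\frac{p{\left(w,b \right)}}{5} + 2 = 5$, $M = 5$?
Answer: $\frac{253}{5} \approx 50.6$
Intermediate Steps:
$p{\left(w,b \right)} = 15$ ($p{\left(w,b \right)} = -10 + 5 \cdot 5 = -10 + 25 = 15$)
$A{\left(V \right)} = 1$
$Y{\left(O \right)} = 4$ ($Y{\left(O \right)} = 1 - -3 = 1 + 3 = 4$)
$f{\left(C \right)} = \frac{1 + C}{2 C}$
$\left(Y{\left(p{\left(-1,-5 \right)} \right)} + f{\left(M \right)}\right) 11 = \left(4 + \frac{1 + 5}{2 \cdot 5}\right) 11 = \left(4 + \frac{1}{2} \cdot \frac{1}{5} \cdot 6\right) 11 = \left(4 + \frac{3}{5}\right) 11 = \frac{23}{5} \cdot 11 = \frac{253}{5}$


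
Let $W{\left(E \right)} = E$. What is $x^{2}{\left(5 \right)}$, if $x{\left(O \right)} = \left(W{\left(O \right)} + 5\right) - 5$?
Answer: $25$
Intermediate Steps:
$x{\left(O \right)} = O$ ($x{\left(O \right)} = \left(O + 5\right) - 5 = \left(5 + O\right) - 5 = O$)
$x^{2}{\left(5 \right)} = 5^{2} = 25$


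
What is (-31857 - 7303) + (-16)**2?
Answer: -38904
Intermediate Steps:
(-31857 - 7303) + (-16)**2 = -39160 + 256 = -38904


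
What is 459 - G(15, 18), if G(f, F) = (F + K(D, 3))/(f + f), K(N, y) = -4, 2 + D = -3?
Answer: 6878/15 ≈ 458.53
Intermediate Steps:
D = -5 (D = -2 - 3 = -5)
G(f, F) = (-4 + F)/(2*f) (G(f, F) = (F - 4)/(f + f) = (-4 + F)/((2*f)) = (-4 + F)*(1/(2*f)) = (-4 + F)/(2*f))
459 - G(15, 18) = 459 - (-4 + 18)/(2*15) = 459 - 14/(2*15) = 459 - 1*7/15 = 459 - 7/15 = 6878/15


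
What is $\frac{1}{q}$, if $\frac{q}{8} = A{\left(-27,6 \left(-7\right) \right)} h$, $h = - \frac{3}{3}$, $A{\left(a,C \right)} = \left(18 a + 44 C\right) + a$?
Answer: $\frac{1}{18888} \approx 5.2944 \cdot 10^{-5}$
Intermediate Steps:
$A{\left(a,C \right)} = 19 a + 44 C$
$h = -1$ ($h = \left(-3\right) \frac{1}{3} = -1$)
$q = 18888$ ($q = 8 \left(19 \left(-27\right) + 44 \cdot 6 \left(-7\right)\right) \left(-1\right) = 8 \left(-513 + 44 \left(-42\right)\right) \left(-1\right) = 8 \left(-513 - 1848\right) \left(-1\right) = 8 \left(\left(-2361\right) \left(-1\right)\right) = 8 \cdot 2361 = 18888$)
$\frac{1}{q} = \frac{1}{18888}$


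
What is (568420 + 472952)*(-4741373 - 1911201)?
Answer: -6927804291528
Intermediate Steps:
(568420 + 472952)*(-4741373 - 1911201) = 1041372*(-6652574) = -6927804291528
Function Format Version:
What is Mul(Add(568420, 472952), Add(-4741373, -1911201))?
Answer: -6927804291528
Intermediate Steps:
Mul(Add(568420, 472952), Add(-4741373, -1911201)) = Mul(1041372, -6652574) = -6927804291528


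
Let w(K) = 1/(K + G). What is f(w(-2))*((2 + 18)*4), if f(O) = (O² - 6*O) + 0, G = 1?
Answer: 560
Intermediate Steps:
w(K) = 1/(1 + K) (w(K) = 1/(K + 1) = 1/(1 + K))
f(O) = O² - 6*O
f(w(-2))*((2 + 18)*4) = ((-6 + 1/(1 - 2))/(1 - 2))*((2 + 18)*4) = ((-6 + 1/(-1))/(-1))*(20*4) = -(-6 - 1)*80 = -1*(-7)*80 = 7*80 = 560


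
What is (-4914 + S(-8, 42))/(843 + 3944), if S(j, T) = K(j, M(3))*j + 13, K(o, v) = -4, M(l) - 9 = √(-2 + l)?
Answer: -4869/4787 ≈ -1.0171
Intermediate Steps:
M(l) = 9 + √(-2 + l)
S(j, T) = 13 - 4*j (S(j, T) = -4*j + 13 = 13 - 4*j)
(-4914 + S(-8, 42))/(843 + 3944) = (-4914 + (13 - 4*(-8)))/(843 + 3944) = (-4914 + (13 + 32))/4787 = (-4914 + 45)*(1/4787) = -4869*1/4787 = -4869/4787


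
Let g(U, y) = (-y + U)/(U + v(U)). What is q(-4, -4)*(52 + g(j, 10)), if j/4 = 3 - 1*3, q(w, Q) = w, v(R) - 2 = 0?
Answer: -188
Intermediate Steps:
v(R) = 2 (v(R) = 2 + 0 = 2)
j = 0 (j = 4*(3 - 1*3) = 4*(3 - 3) = 4*0 = 0)
g(U, y) = (U - y)/(2 + U) (g(U, y) = (-y + U)/(U + 2) = (U - y)/(2 + U))
q(-4, -4)*(52 + g(j, 10)) = -4*(52 + (0 - 1*10)/(2 + 0)) = -4*(52 + (0 - 10)/2) = -4*(52 + (½)*(-10)) = -4*(52 - 5) = -4*47 = -188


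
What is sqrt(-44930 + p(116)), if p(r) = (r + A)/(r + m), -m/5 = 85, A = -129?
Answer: I*sqrt(4289957313)/309 ≈ 211.97*I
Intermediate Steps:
m = -425 (m = -5*85 = -425)
p(r) = (-129 + r)/(-425 + r) (p(r) = (r - 129)/(r - 425) = (-129 + r)/(-425 + r))
sqrt(-44930 + p(116)) = sqrt(-44930 + (-129 + 116)/(-425 + 116)) = sqrt(-44930 - 13/(-309)) = sqrt(-44930 - 1/309*(-13)) = sqrt(-44930 + 13/309) = sqrt(-13883357/309) = I*sqrt(4289957313)/309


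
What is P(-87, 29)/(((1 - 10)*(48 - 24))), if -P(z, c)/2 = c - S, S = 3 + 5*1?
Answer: 7/36 ≈ 0.19444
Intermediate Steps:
S = 8 (S = 3 + 5 = 8)
P(z, c) = 16 - 2*c (P(z, c) = -2*(c - 1*8) = -2*(c - 8) = -2*(-8 + c) = 16 - 2*c)
P(-87, 29)/(((1 - 10)*(48 - 24))) = (16 - 2*29)/(((1 - 10)*(48 - 24))) = (16 - 58)/((-9*24)) = -42/(-216) = -42*(-1/216) = 7/36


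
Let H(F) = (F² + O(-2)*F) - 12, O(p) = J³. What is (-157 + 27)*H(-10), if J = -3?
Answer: -46540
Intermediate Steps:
O(p) = -27 (O(p) = (-3)³ = -27)
H(F) = -12 + F² - 27*F (H(F) = (F² - 27*F) - 12 = -12 + F² - 27*F)
(-157 + 27)*H(-10) = (-157 + 27)*(-12 + (-10)² - 27*(-10)) = -130*(-12 + 100 + 270) = -130*358 = -46540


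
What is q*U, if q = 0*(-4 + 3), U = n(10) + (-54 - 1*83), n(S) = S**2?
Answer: 0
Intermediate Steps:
U = -37 (U = 10**2 + (-54 - 1*83) = 100 + (-54 - 83) = 100 - 137 = -37)
q = 0 (q = 0*(-1) = 0)
q*U = 0*(-37) = 0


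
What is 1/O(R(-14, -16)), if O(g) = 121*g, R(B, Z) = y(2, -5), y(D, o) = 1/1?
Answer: 1/121 ≈ 0.0082645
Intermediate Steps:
y(D, o) = 1
R(B, Z) = 1
1/O(R(-14, -16)) = 1/(121*1) = 1/121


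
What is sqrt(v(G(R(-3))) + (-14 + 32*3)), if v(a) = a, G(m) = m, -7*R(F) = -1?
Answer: 5*sqrt(161)/7 ≈ 9.0633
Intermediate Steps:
R(F) = 1/7 (R(F) = -1/7*(-1) = 1/7)
sqrt(v(G(R(-3))) + (-14 + 32*3)) = sqrt(1/7 + (-14 + 32*3)) = sqrt(1/7 + (-14 + 96)) = sqrt(1/7 + 82) = sqrt(575/7) = 5*sqrt(161)/7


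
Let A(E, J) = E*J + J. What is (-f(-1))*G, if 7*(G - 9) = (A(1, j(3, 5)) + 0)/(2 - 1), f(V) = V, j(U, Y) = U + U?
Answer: 75/7 ≈ 10.714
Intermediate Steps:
j(U, Y) = 2*U
A(E, J) = J + E*J
G = 75/7 (G = 9 + (((2*3)*(1 + 1) + 0)/(2 - 1))/7 = 9 + ((6*2 + 0)/1)/7 = 9 + ((12 + 0)*1)/7 = 9 + (12*1)/7 = 9 + (⅐)*12 = 9 + 12/7 = 75/7 ≈ 10.714)
(-f(-1))*G = -1*(-1)*(75/7) = 1*(75/7) = 75/7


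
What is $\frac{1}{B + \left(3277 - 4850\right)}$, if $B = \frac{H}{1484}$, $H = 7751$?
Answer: $- \frac{1484}{2326581} \approx -0.00063785$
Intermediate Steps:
$B = \frac{7751}{1484} \approx 5.223$
$\frac{1}{B + \left(3277 - 4850\right)} = \frac{1}{\frac{7751}{1484} + \left(3277 - 4850\right)} = \frac{1}{\frac{7751}{1484} - 1573} = \frac{1}{- \frac{2326581}{1484}} = - \frac{1484}{2326581}$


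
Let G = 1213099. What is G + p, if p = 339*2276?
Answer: 1984663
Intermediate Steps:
p = 771564
G + p = 1213099 + 771564 = 1984663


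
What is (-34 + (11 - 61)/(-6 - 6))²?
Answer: 32041/36 ≈ 890.03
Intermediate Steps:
(-34 + (11 - 61)/(-6 - 6))² = (-34 - 50/(-12))² = (-34 - 50*(-1/12))² = (-34 + 25/6)² = (-179/6)² = 32041/36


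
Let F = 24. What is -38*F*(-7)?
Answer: 6384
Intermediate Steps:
-38*F*(-7) = -38*24*(-7) = -912*(-7) = -1*(-6384) = 6384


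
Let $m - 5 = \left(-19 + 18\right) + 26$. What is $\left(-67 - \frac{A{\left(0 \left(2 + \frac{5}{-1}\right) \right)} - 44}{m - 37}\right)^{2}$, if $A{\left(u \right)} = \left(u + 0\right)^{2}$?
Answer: $\frac{263169}{49} \approx 5370.8$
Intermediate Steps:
$A{\left(u \right)} = u^{2}$
$m = 30$ ($m = 5 + \left(\left(-19 + 18\right) + 26\right) = 5 + \left(-1 + 26\right) = 5 + 25 = 30$)
$\left(-67 - \frac{A{\left(0 \left(2 + \frac{5}{-1}\right) \right)} - 44}{m - 37}\right)^{2} = \left(-67 - \frac{\left(0 \left(2 + \frac{5}{-1}\right)\right)^{2} - 44}{30 - 37}\right)^{2} = \left(-67 - \frac{\left(0 \left(2 + 5 \left(-1\right)\right)\right)^{2} - 44}{-7}\right)^{2} = \left(-67 - \left(\left(0 \left(2 - 5\right)\right)^{2} - 44\right) \left(- \frac{1}{7}\right)\right)^{2} = \left(-67 - \left(\left(0 \left(-3\right)\right)^{2} - 44\right) \left(- \frac{1}{7}\right)\right)^{2} = \left(-67 - \left(0^{2} - 44\right) \left(- \frac{1}{7}\right)\right)^{2} = \left(-67 - \left(0 - 44\right) \left(- \frac{1}{7}\right)\right)^{2} = \left(-67 - \left(-44\right) \left(- \frac{1}{7}\right)\right)^{2} = \left(-67 - \frac{44}{7}\right)^{2} = \left(- \frac{513}{7}\right)^{2} = \frac{263169}{49}$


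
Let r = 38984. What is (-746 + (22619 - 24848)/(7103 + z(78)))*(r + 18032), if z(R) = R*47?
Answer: -458175045448/10769 ≈ -4.2546e+7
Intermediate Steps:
z(R) = 47*R
(-746 + (22619 - 24848)/(7103 + z(78)))*(r + 18032) = (-746 + (22619 - 24848)/(7103 + 47*78))*(38984 + 18032) = (-746 - 2229/(7103 + 3666))*57016 = (-746 - 2229/10769)*57016 = -8035903/10769*57016 = -458175045448/10769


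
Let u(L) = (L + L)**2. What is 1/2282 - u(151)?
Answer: -208127527/2282 ≈ -91204.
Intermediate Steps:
u(L) = 4*L**2 (u(L) = (2*L)**2 = 4*L**2)
1/2282 - u(151) = 1/2282 - 4*151**2 = 1/2282 - 4*22801 = 1/2282 - 1*91204 = 1/2282 - 91204 = -208127527/2282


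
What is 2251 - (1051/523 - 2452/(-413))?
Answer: 484497290/215999 ≈ 2243.1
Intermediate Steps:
2251 - (1051/523 - 2452/(-413)) = 2251 - (1051*(1/523) - 2452*(-1/413)) = 2251 - (1051/523 + 2452/413) = 2251 - 1*1716459/215999 = 2251 - 1716459/215999 = 484497290/215999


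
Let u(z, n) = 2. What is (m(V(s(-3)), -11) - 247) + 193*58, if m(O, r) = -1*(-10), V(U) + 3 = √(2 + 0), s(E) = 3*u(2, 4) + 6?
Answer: 10957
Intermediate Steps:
s(E) = 12 (s(E) = 3*2 + 6 = 6 + 6 = 12)
V(U) = -3 + √2 (V(U) = -3 + √(2 + 0) = -3 + √2)
m(O, r) = 10
(m(V(s(-3)), -11) - 247) + 193*58 = (10 - 247) + 193*58 = -237 + 11194 = 10957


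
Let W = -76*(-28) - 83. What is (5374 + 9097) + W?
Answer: 16516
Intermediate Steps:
W = 2045 (W = 2128 - 83 = 2045)
(5374 + 9097) + W = (5374 + 9097) + 2045 = 14471 + 2045 = 16516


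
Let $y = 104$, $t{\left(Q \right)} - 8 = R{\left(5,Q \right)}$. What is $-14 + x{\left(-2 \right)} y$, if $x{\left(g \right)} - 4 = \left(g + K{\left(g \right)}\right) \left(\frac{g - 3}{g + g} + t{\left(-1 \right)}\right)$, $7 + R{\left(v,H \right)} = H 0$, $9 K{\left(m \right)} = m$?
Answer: $-118$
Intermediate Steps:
$K{\left(m \right)} = \frac{m}{9}$
$R{\left(v,H \right)} = -7$ ($R{\left(v,H \right)} = -7 + H 0 = -7 + 0 = -7$)
$t{\left(Q \right)} = 1$ ($t{\left(Q \right)} = 8 - 7 = 1$)
$x{\left(g \right)} = 4 + \frac{10 g \left(1 + \frac{-3 + g}{2 g}\right)}{9}$ ($x{\left(g \right)} = 4 + \left(g + \frac{g}{9}\right) \left(\frac{g - 3}{g + g} + 1\right) = 4 + \frac{10 g}{9} \left(\frac{-3 + g}{2 g} + 1\right) = 4 + \frac{10 g}{9} \left(1 + \frac{-3 + g}{2 g}\right) = 4 + \frac{10 g \left(1 + \frac{-3 + g}{2 g}\right)}{9}$)
$-14 + x{\left(-2 \right)} y = -14 + \left(\frac{7}{3} + \frac{5}{3} \left(-2\right)\right) 104 = -14 + \left(\frac{7}{3} - \frac{10}{3}\right) 104 = -14 - 104 = -118$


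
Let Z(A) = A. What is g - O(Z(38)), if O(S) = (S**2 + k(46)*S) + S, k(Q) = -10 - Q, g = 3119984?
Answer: 3120630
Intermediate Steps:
O(S) = S**2 - 55*S (O(S) = (S**2 + (-10 - 1*46)*S) + S = (S**2 + (-10 - 46)*S) + S = (S**2 - 56*S) + S = S**2 - 55*S)
g - O(Z(38)) = 3119984 - 38*(-55 + 38) = 3119984 - 38*(-17) = 3119984 - 1*(-646) = 3119984 + 646 = 3120630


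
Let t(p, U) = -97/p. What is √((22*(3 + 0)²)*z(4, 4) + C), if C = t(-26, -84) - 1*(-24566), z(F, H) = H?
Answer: √17144530/26 ≈ 159.25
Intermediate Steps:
C = 638813/26 (C = -97/(-26) - 1*(-24566) = -97*(-1/26) + 24566 = 97/26 + 24566 = 638813/26 ≈ 24570.)
√((22*(3 + 0)²)*z(4, 4) + C) = √((22*(3 + 0)²)*4 + 638813/26) = √((22*3²)*4 + 638813/26) = √((22*9)*4 + 638813/26) = √(198*4 + 638813/26) = √(792 + 638813/26) = √(659405/26) = √17144530/26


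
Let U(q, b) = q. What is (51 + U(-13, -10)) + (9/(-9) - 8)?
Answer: 29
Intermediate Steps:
(51 + U(-13, -10)) + (9/(-9) - 8) = (51 - 13) + (9/(-9) - 8) = 38 + (9*(-⅑) - 8) = 38 + (-1 - 8) = 38 - 9 = 29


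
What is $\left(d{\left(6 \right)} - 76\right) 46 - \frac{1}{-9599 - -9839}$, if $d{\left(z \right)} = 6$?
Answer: $- \frac{772801}{240} \approx -3220.0$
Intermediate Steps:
$\left(d{\left(6 \right)} - 76\right) 46 - \frac{1}{-9599 - -9839} = \left(6 - 76\right) 46 - \frac{1}{-9599 - -9839} = \left(-70\right) 46 - \frac{1}{-9599 + 9839} = -3220 - \frac{1}{240} = - \frac{772801}{240}$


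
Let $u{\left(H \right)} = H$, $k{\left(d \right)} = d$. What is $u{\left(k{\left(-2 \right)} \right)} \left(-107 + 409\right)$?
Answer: $-604$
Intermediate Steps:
$u{\left(k{\left(-2 \right)} \right)} \left(-107 + 409\right) = - 2 \left(-107 + 409\right) = \left(-2\right) 302 = -604$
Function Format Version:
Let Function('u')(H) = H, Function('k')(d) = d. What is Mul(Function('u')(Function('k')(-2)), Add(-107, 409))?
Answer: -604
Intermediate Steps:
Mul(Function('u')(Function('k')(-2)), Add(-107, 409)) = Mul(-2, Add(-107, 409)) = Mul(-2, 302) = -604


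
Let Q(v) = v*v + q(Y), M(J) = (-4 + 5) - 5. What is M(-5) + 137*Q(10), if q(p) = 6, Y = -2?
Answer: 14518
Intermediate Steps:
M(J) = -4 (M(J) = 1 - 5 = -4)
Q(v) = 6 + v² (Q(v) = v*v + 6 = v² + 6 = 6 + v²)
M(-5) + 137*Q(10) = -4 + 137*(6 + 10²) = -4 + 137*(6 + 100) = -4 + 137*106 = -4 + 14522 = 14518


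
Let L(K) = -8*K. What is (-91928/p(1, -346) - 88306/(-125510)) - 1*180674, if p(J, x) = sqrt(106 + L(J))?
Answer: -11338152717/62755 - 45964*sqrt(2)/7 ≈ -1.8996e+5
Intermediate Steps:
p(J, x) = sqrt(106 - 8*J)
(-91928/p(1, -346) - 88306/(-125510)) - 1*180674 = (-91928/sqrt(106 - 8*1) - 88306/(-125510)) - 1*180674 = (-91928/sqrt(106 - 8) - 88306*(-1/125510)) - 180674 = (-91928*sqrt(2)/14 + 44153/62755) - 180674 = (-45964*sqrt(2)/7 + 44153/62755) - 180674 = (44153/62755 - 45964*sqrt(2)/7) - 180674 = -11338152717/62755 - 45964*sqrt(2)/7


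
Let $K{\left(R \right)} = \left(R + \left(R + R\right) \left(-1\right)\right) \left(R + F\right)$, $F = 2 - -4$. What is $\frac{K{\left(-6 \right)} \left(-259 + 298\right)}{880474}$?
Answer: $0$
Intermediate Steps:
$F = 6$ ($F = 2 + 4 = 6$)
$K{\left(R \right)} = - R \left(6 + R\right)$ ($K{\left(R \right)} = \left(R + \left(R + R\right) \left(-1\right)\right) \left(R + 6\right) = \left(R + 2 R \left(-1\right)\right) \left(6 + R\right) = \left(R - 2 R\right) \left(6 + R\right) = - R \left(6 + R\right)$)
$\frac{K{\left(-6 \right)} \left(-259 + 298\right)}{880474} = \frac{\left(-1\right) \left(-6\right) \left(6 - 6\right) \left(-259 + 298\right)}{880474} = \left(-1\right) \left(-6\right) 0 \cdot 39 \cdot \frac{1}{880474} = 0 \cdot 39 \cdot \frac{1}{880474} = 0 \cdot \frac{1}{880474} = 0$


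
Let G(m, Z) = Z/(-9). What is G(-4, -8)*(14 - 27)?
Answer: -104/9 ≈ -11.556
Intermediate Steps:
G(m, Z) = -Z/9 (G(m, Z) = Z*(-⅑) = -Z/9)
G(-4, -8)*(14 - 27) = (-⅑*(-8))*(14 - 27) = (8/9)*(-13) = -104/9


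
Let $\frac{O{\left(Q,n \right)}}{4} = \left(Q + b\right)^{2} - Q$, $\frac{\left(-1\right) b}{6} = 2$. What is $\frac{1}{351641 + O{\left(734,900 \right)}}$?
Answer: $\frac{1}{2433841} \approx 4.1087 \cdot 10^{-7}$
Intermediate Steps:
$b = -12$ ($b = \left(-6\right) 2 = -12$)
$O{\left(Q,n \right)} = - 4 Q + 4 \left(-12 + Q\right)^{2}$ ($O{\left(Q,n \right)} = 4 \left(\left(Q - 12\right)^{2} - Q\right) = 4 \left(\left(-12 + Q\right)^{2} - Q\right) = - 4 Q + 4 \left(-12 + Q\right)^{2}$)
$\frac{1}{351641 + O{\left(734,900 \right)}} = \frac{1}{351641 + \left(\left(-4\right) 734 + 4 \left(-12 + 734\right)^{2}\right)} = \frac{1}{351641 - \left(2936 - 4 \cdot 722^{2}\right)} = \frac{1}{351641 + \left(-2936 + 4 \cdot 521284\right)} = \frac{1}{351641 + \left(-2936 + 2085136\right)} = \frac{1}{351641 + 2082200} = \frac{1}{2433841}$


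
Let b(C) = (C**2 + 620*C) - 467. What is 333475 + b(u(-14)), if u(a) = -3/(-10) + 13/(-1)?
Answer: 32529529/100 ≈ 3.2530e+5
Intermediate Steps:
u(a) = -127/10 (u(a) = -3*(-1/10) + 13*(-1) = 3/10 - 13 = -127/10)
b(C) = -467 + C**2 + 620*C
333475 + b(u(-14)) = 333475 + (-467 + (-127/10)**2 + 620*(-127/10)) = 333475 + (-467 + 16129/100 - 7874) = 333475 - 817971/100 = 32529529/100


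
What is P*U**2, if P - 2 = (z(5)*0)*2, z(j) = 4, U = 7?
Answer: 98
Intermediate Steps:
P = 2 (P = 2 + (4*0)*2 = 2 + 0*2 = 2 + 0 = 2)
P*U**2 = 2*7**2 = 2*49 = 98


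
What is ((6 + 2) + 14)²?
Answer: 484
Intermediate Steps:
((6 + 2) + 14)² = (8 + 14)² = 22² = 484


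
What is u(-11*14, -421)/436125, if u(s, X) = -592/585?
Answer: -592/255133125 ≈ -2.3204e-6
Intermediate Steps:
u(s, X) = -592/585 (u(s, X) = -592*1/585 = -592/585)
u(-11*14, -421)/436125 = -592/585/436125 = -592/585*1/436125 = -592/255133125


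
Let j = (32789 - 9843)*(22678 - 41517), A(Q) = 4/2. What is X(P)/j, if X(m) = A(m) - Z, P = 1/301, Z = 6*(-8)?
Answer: -25/216139847 ≈ -1.1567e-7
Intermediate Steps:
Z = -48
A(Q) = 2 (A(Q) = 4*(½) = 2)
P = 1/301 ≈ 0.0033223
X(m) = 50 (X(m) = 2 - 1*(-48) = 2 + 48 = 50)
j = -432279694 (j = 22946*(-18839) = -432279694)
X(P)/j = 50/(-432279694) = 50*(-1/432279694) = -25/216139847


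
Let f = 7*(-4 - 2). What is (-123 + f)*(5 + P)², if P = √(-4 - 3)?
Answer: -2970 - 1650*I*√7 ≈ -2970.0 - 4365.5*I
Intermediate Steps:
P = I*√7 (P = √(-7) = I*√7 ≈ 2.6458*I)
f = -42 (f = 7*(-6) = -42)
(-123 + f)*(5 + P)² = (-123 - 42)*(5 + I*√7)² = -165*(5 + I*√7)²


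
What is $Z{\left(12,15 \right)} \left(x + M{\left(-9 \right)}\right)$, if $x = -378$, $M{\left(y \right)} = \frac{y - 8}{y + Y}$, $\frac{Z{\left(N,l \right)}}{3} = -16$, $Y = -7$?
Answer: $18093$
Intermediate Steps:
$Z{\left(N,l \right)} = -48$ ($Z{\left(N,l \right)} = 3 \left(-16\right) = -48$)
$M{\left(y \right)} = \frac{-8 + y}{-7 + y}$ ($M{\left(y \right)} = \frac{y - 8}{y - 7} = \frac{-8 + y}{-7 + y}$)
$Z{\left(12,15 \right)} \left(x + M{\left(-9 \right)}\right) = - 48 \left(-378 + \frac{-8 - 9}{-7 - 9}\right) = - 48 \left(-378 + \frac{1}{-16} \left(-17\right)\right) = - 48 \left(-378 - - \frac{17}{16}\right) = - 48 \left(-378 + \frac{17}{16}\right) = \left(-48\right) \left(- \frac{6031}{16}\right) = 18093$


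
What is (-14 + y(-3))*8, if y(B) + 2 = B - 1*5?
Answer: -192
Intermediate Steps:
y(B) = -7 + B (y(B) = -2 + (B - 1*5) = -2 + (B - 5) = -2 + (-5 + B) = -7 + B)
(-14 + y(-3))*8 = (-14 + (-7 - 3))*8 = (-14 - 10)*8 = -24*8 = -192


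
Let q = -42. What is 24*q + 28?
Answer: -980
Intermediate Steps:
24*q + 28 = 24*(-42) + 28 = -1008 + 28 = -980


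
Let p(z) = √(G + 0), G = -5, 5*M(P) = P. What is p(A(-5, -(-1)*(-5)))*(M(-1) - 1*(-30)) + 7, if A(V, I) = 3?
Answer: 7 + 149*I*√5/5 ≈ 7.0 + 66.635*I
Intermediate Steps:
M(P) = P/5
p(z) = I*√5 (p(z) = √(-5 + 0) = √(-5) = I*√5)
p(A(-5, -(-1)*(-5)))*(M(-1) - 1*(-30)) + 7 = (I*√5)*((⅕)*(-1) - 1*(-30)) + 7 = (I*√5)*(-⅕ + 30) + 7 = (I*√5)*(149/5) + 7 = 149*I*√5/5 + 7 = 7 + 149*I*√5/5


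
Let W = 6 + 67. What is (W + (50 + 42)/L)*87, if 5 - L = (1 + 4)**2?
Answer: 29754/5 ≈ 5950.8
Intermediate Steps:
L = -20 (L = 5 - (1 + 4)**2 = 5 - 1*5**2 = 5 - 1*25 = 5 - 25 = -20)
W = 73
(W + (50 + 42)/L)*87 = (73 + (50 + 42)/(-20))*87 = (73 + 92*(-1/20))*87 = (73 - 23/5)*87 = (342/5)*87 = 29754/5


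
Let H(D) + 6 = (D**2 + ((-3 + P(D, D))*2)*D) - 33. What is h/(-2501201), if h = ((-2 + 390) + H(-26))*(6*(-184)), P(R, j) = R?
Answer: 2796432/2501201 ≈ 1.1180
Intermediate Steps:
H(D) = -39 + D**2 + D*(-6 + 2*D) (H(D) = -6 + ((D**2 + ((-3 + D)*2)*D) - 33) = -6 + ((D**2 + (-6 + 2*D)*D) - 33) = -6 + ((D**2 + D*(-6 + 2*D)) - 33) = -6 + (-33 + D**2 + D*(-6 + 2*D)) = -39 + D**2 + D*(-6 + 2*D))
h = -2796432 (h = ((-2 + 390) + (-39 - 6*(-26) + 3*(-26)**2))*(6*(-184)) = (388 + (-39 + 156 + 3*676))*(-1104) = (388 + (-39 + 156 + 2028))*(-1104) = (388 + 2145)*(-1104) = 2533*(-1104) = -2796432)
h/(-2501201) = -2796432/(-2501201) = -2796432*(-1/2501201) = 2796432/2501201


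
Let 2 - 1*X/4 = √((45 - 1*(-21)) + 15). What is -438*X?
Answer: 12264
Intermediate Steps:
X = -28 (X = 8 - 4*√((45 - 1*(-21)) + 15) = 8 - 4*√((45 + 21) + 15) = 8 - 4*√(66 + 15) = 8 - 4*√81 = 8 - 4*9 = 8 - 36 = -28)
-438*X = -438*(-28) = 12264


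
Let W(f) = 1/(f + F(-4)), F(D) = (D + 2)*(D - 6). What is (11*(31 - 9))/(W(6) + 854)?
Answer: 6292/22205 ≈ 0.28336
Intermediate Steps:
F(D) = (-6 + D)*(2 + D) (F(D) = (2 + D)*(-6 + D) = (-6 + D)*(2 + D))
W(f) = 1/(20 + f) (W(f) = 1/(f + (-12 + (-4)² - 4*(-4))) = 1/(f + (-12 + 16 + 16)) = 1/(f + 20) = 1/(20 + f))
(11*(31 - 9))/(W(6) + 854) = (11*(31 - 9))/(1/(20 + 6) + 854) = (11*22)/(1/26 + 854) = 242/(1/26 + 854) = 242/(22205/26) = 242*(26/22205) = 6292/22205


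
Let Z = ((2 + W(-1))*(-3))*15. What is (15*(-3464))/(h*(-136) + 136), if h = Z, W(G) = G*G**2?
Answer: -6495/782 ≈ -8.3056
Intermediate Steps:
W(G) = G**3
Z = -45 (Z = ((2 + (-1)**3)*(-3))*15 = ((2 - 1)*(-3))*15 = (1*(-3))*15 = -3*15 = -45)
h = -45
(15*(-3464))/(h*(-136) + 136) = (15*(-3464))/(-45*(-136) + 136) = -51960/(6120 + 136) = -51960/6256 = -51960*1/6256 = -6495/782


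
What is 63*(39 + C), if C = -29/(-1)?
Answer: 4284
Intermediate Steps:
C = 29 (C = -29*(-1) = 29)
63*(39 + C) = 63*(39 + 29) = 63*68 = 4284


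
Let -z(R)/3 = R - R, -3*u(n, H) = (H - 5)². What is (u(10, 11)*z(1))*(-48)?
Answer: 0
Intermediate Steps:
u(n, H) = -(-5 + H)²/3 (u(n, H) = -(H - 5)²/3 = -(-5 + H)²/3)
z(R) = 0 (z(R) = -3*(R - R) = -3*0 = 0)
(u(10, 11)*z(1))*(-48) = (-(-5 + 11)²/3*0)*(-48) = (-⅓*6²*0)*(-48) = (-⅓*36*0)*(-48) = -12*0*(-48) = 0*(-48) = 0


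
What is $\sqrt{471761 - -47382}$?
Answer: $\sqrt{519143} \approx 720.52$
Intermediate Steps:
$\sqrt{471761 - -47382} = \sqrt{471761 + \left(47532 - 150\right)} = \sqrt{471761 + 47382} = \sqrt{519143}$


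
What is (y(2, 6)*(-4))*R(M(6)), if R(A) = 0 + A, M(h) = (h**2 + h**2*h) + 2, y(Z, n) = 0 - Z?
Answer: 2032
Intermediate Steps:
y(Z, n) = -Z
M(h) = 2 + h**2 + h**3 (M(h) = (h**2 + h**3) + 2 = 2 + h**2 + h**3)
R(A) = A
(y(2, 6)*(-4))*R(M(6)) = (-1*2*(-4))*(2 + 6**2 + 6**3) = (-2*(-4))*(2 + 36 + 216) = 8*254 = 2032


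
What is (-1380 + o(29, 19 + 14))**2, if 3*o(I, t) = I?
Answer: 16900321/9 ≈ 1.8778e+6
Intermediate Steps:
o(I, t) = I/3
(-1380 + o(29, 19 + 14))**2 = (-1380 + (1/3)*29)**2 = (-1380 + 29/3)**2 = (-4111/3)**2 = 16900321/9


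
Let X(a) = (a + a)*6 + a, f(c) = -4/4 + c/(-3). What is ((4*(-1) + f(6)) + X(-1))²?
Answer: 400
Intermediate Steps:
f(c) = -1 - c/3 (f(c) = -4*¼ + c*(-⅓) = -1 - c/3)
X(a) = 13*a (X(a) = (2*a)*6 + a = 12*a + a = 13*a)
((4*(-1) + f(6)) + X(-1))² = ((4*(-1) + (-1 - ⅓*6)) + 13*(-1))² = ((-4 + (-1 - 2)) - 13)² = ((-4 - 3) - 13)² = (-7 - 13)² = (-20)² = 400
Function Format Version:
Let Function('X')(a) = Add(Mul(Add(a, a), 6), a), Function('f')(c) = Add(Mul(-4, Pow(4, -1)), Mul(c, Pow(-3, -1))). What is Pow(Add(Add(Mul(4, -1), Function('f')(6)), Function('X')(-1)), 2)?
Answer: 400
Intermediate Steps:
Function('f')(c) = Add(-1, Mul(Rational(-1, 3), c)) (Function('f')(c) = Add(Mul(-4, Rational(1, 4)), Mul(c, Rational(-1, 3))) = Add(-1, Mul(Rational(-1, 3), c)))
Function('X')(a) = Mul(13, a) (Function('X')(a) = Add(Mul(Mul(2, a), 6), a) = Add(Mul(12, a), a) = Mul(13, a))
Pow(Add(Add(Mul(4, -1), Function('f')(6)), Function('X')(-1)), 2) = Pow(Add(Add(Mul(4, -1), Add(-1, Mul(Rational(-1, 3), 6))), Mul(13, -1)), 2) = Pow(Add(Add(-4, Add(-1, -2)), -13), 2) = Pow(Add(Add(-4, -3), -13), 2) = Pow(Add(-7, -13), 2) = Pow(-20, 2) = 400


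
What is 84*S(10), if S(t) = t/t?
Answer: 84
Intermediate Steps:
S(t) = 1
84*S(10) = 84*1 = 84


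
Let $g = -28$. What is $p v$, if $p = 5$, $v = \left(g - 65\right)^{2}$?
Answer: $43245$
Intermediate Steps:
$v = 8649$ ($v = \left(-28 - 65\right)^{2} = \left(-93\right)^{2} = 8649$)
$p v = 5 \cdot 8649 = 43245$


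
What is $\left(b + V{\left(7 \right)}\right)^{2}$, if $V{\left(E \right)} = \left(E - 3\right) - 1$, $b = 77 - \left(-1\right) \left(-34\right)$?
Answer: $2116$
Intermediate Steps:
$b = 43$ ($b = 77 - 34 = 43$)
$V{\left(E \right)} = -4 + E$ ($V{\left(E \right)} = \left(-3 + E\right) - 1 = -4 + E$)
$\left(b + V{\left(7 \right)}\right)^{2} = \left(43 + \left(-4 + 7\right)\right)^{2} = \left(43 + 3\right)^{2} = 46^{2} = 2116$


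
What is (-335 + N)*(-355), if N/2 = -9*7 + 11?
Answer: 155845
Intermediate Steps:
N = -104 (N = 2*(-9*7 + 11) = 2*(-63 + 11) = 2*(-52) = -104)
(-335 + N)*(-355) = (-335 - 104)*(-355) = -439*(-355) = 155845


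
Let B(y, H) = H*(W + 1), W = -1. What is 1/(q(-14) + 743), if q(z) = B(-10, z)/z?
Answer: 1/743 ≈ 0.0013459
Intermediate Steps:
B(y, H) = 0 (B(y, H) = H*(-1 + 1) = H*0 = 0)
q(z) = 0 (q(z) = 0/z = 0)
1/(q(-14) + 743) = 1/(0 + 743) = 1/743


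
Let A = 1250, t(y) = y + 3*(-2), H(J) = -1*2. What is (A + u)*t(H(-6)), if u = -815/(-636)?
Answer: -1591630/159 ≈ -10010.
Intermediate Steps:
u = 815/636 (u = -815*(-1/636) = 815/636 ≈ 1.2814)
H(J) = -2
t(y) = -6 + y (t(y) = y - 6 = -6 + y)
(A + u)*t(H(-6)) = (1250 + 815/636)*(-6 - 2) = (795815/636)*(-8) = -1591630/159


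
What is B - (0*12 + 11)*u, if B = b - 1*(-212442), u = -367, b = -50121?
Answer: 166358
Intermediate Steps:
B = 162321 (B = -50121 - 1*(-212442) = -50121 + 212442 = 162321)
B - (0*12 + 11)*u = 162321 - (0*12 + 11)*(-367) = 162321 - (0 + 11)*(-367) = 162321 - 11*(-367) = 162321 - 1*(-4037) = 162321 + 4037 = 166358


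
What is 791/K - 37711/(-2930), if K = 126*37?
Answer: 6361654/487845 ≈ 13.040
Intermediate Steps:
K = 4662
791/K - 37711/(-2930) = 791/4662 - 37711/(-2930) = 791*(1/4662) - 37711*(-1/2930) = 113/666 + 37711/2930 = 6361654/487845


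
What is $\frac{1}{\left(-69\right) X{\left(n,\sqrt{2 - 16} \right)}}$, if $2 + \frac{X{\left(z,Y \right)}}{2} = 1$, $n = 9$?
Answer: $\frac{1}{138} \approx 0.0072464$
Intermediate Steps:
$X{\left(z,Y \right)} = -2$ ($X{\left(z,Y \right)} = -4 + 2 \cdot 1 = -4 + 2 = -2$)
$\frac{1}{\left(-69\right) X{\left(n,\sqrt{2 - 16} \right)}} = \frac{1}{\left(-69\right) \left(-2\right)} = \frac{1}{138}$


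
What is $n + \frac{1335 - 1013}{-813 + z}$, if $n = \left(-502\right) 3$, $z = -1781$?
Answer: $- \frac{1953443}{1297} \approx -1506.1$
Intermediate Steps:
$n = -1506$
$n + \frac{1335 - 1013}{-813 + z} = -1506 + \frac{1335 - 1013}{-813 - 1781} = -1506 + \frac{322}{-2594} = -1506 + 322 \left(- \frac{1}{2594}\right) = -1506 - \frac{161}{1297} = - \frac{1953443}{1297}$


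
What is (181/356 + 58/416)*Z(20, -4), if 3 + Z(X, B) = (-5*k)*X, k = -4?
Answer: 4761221/18512 ≈ 257.20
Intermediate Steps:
Z(X, B) = -3 + 20*X (Z(X, B) = -3 + (-5*(-4))*X = -3 + 20*X)
(181/356 + 58/416)*Z(20, -4) = (181/356 + 58/416)*(-3 + 20*20) = (181*(1/356) + 58*(1/416))*(-3 + 400) = (181/356 + 29/208)*397 = (11993/18512)*397 = 4761221/18512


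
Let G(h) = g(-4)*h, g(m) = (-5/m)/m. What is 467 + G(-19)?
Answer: 7567/16 ≈ 472.94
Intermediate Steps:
g(m) = -5/m**2
G(h) = -5*h/16 (G(h) = (-5/(-4)**2)*h = (-5*1/16)*h = -5*h/16)
467 + G(-19) = 467 - 5/16*(-19) = 467 + 95/16 = 7567/16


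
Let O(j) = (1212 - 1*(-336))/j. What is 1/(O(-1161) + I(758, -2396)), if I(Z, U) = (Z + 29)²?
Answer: 3/1858103 ≈ 1.6145e-6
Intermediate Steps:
I(Z, U) = (29 + Z)²
O(j) = 1548/j (O(j) = (1212 + 336)/j = 1548/j)
1/(O(-1161) + I(758, -2396)) = 1/(1548/(-1161) + (29 + 758)²) = 1/(1548*(-1/1161) + 787²) = 1/(-4/3 + 619369) = 1/(1858103/3) = 3/1858103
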